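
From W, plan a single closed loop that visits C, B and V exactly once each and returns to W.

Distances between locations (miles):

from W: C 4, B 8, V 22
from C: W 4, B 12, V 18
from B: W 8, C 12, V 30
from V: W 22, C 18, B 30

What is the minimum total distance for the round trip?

60 miles — the shortest possible round trip.

W-C-B-V-W: 4+12+30+22 = 68
W-C-V-B-W: 4+18+30+8 = 60
W-B-C-V-W: 8+12+18+22 = 60
The minimum is 60.
One optimal route: W → C → V → B → W (or its reverse).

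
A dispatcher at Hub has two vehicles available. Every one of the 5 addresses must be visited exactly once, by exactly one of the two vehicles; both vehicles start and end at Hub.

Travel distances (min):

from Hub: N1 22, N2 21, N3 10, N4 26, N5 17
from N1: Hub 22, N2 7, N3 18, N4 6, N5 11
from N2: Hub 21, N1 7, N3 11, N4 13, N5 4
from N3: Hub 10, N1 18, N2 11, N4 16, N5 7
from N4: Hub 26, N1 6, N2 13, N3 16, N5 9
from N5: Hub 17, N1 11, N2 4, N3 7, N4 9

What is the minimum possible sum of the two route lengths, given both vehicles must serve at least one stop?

There are 2^4 − 1 = 15 ways to divide the 5 stops into two non-empty groups. For each, the best each vehicle can do is its own shortest tour through its group:
  {N1} + {N2, N3, N4, N5}: 44 + 60 = 104
  {N2} + {N1, N3, N4, N5}: 42 + 54 = 96
  {N1, N2} + {N3, N4, N5}: 50 + 52 = 102
  {N3} + {N1, N2, N4, N5}: 20 + 60 = 80
  {N1, N3} + {N2, N4, N5}: 50 + 60 = 110
  {N2, N3} + {N1, N4, N5}: 42 + 54 = 96
  … (15 splits in total)
Best: vehicle 1 Hub → N3 → Hub = 20; vehicle 2 Hub → N2 → N1 → N4 → N5 → Hub = 60; combined 80.

80 min — the smallest possible combined total.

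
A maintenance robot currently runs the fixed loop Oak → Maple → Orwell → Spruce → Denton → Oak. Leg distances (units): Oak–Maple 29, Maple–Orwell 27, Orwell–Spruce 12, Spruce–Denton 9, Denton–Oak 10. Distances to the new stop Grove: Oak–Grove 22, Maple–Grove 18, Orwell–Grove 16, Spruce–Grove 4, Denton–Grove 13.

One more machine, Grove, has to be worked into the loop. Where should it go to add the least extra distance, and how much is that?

Insertion cost between consecutive stops i–j is d(i,Grove) + d(Grove,j) − d(i,j):
  between Oak and Maple: 22 + 18 − 29 = 11
  between Maple and Orwell: 18 + 16 − 27 = 7
  between Orwell and Spruce: 16 + 4 − 12 = 8
  between Spruce and Denton: 4 + 13 − 9 = 8
  between Denton and Oak: 13 + 22 − 10 = 25
Cheapest insertion is between Maple and Orwell, adding 7.
New total = 87 + 7 = 94.

Minimum extra distance: 7, inserting Grove between Maple and Orwell.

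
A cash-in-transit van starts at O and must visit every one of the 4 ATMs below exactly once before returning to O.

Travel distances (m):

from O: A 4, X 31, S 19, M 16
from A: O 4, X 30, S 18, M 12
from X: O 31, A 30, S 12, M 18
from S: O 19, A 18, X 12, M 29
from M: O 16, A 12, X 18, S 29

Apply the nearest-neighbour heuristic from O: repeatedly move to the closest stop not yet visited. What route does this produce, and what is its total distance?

From O: distances to unvisited — A=4, M=16, S=19, X=31. Nearest is A (4).
From A: distances to unvisited — M=12, S=18, X=30. Nearest is M (12).
From M: distances to unvisited — X=18, S=29. Nearest is X (18).
From X: distances to unvisited — S=12. Nearest is S (12).
Return S→O: 19.
Total = 4 + 12 + 18 + 12 + 19 = 65.

65 m along O → A → M → X → S → O.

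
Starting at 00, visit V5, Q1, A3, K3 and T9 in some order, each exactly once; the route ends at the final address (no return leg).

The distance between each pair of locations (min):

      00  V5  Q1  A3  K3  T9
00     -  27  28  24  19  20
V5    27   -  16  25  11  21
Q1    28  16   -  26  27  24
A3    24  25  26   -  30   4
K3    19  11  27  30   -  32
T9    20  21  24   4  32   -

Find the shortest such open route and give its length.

Shortest open route: 74 min.

There are 5! = 120 possible orderings.
00 - V5 - Q1 - A3 - K3 - T9: 27+16+26+30+32 = 131
00 - V5 - Q1 - A3 - T9 - K3: 27+16+26+4+32 = 105
00 - V5 - Q1 - K3 - A3 - T9: 27+16+27+30+4 = 104
00 - V5 - Q1 - K3 - T9 - A3: 27+16+27+32+4 = 106
00 - V5 - Q1 - T9 - A3 - K3: 27+16+24+4+30 = 101
00 - V5 - Q1 - T9 - K3 - A3: 27+16+24+32+30 = 129
00 - V5 - A3 - Q1 - K3 - T9: 27+25+26+27+32 = 137
00 - V5 - A3 - Q1 - T9 - K3: 27+25+26+24+32 = 134
00 - V5 - A3 - K3 - Q1 - T9: 27+25+30+27+24 = 133
00 - V5 - A3 - K3 - T9 - Q1: 27+25+30+32+24 = 138
00 - V5 - A3 - T9 - Q1 - K3: 27+25+4+24+27 = 107
00 - V5 - A3 - T9 - K3 - Q1: 27+25+4+32+27 = 115
00 - V5 - K3 - Q1 - A3 - T9: 27+11+27+26+4 = 95
00 - V5 - K3 - Q1 - T9 - A3: 27+11+27+24+4 = 93
… (106 more)
00 - K3 - V5 - Q1 - T9 - A3: 19+11+16+24+4 = 74  ← best
The minimum is 74.
One shortest path: 00 → K3 → V5 → Q1 → T9 → A3.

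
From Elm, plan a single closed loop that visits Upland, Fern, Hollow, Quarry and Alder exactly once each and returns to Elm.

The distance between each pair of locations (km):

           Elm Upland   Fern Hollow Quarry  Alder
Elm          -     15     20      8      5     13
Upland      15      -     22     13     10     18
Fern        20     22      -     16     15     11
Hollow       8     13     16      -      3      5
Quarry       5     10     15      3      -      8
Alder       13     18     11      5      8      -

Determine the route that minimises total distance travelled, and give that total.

There are 60 distinct closed tours to check (reversals are equivalent).
Elm - Upland - Fern - Hollow - Quarry - Alder - Elm: 15+22+16+3+8+13 = 77
Elm - Upland - Fern - Hollow - Alder - Quarry - Elm: 15+22+16+5+8+5 = 71
Elm - Upland - Fern - Quarry - Hollow - Alder - Elm: 15+22+15+3+5+13 = 73
Elm - Upland - Fern - Quarry - Alder - Hollow - Elm: 15+22+15+8+5+8 = 73
Elm - Upland - Fern - Alder - Hollow - Quarry - Elm: 15+22+11+5+3+5 = 61
Elm - Upland - Fern - Alder - Quarry - Hollow - Elm: 15+22+11+8+3+8 = 67
Elm - Upland - Hollow - Fern - Quarry - Alder - Elm: 15+13+16+15+8+13 = 80
Elm - Upland - Hollow - Fern - Alder - Quarry - Elm: 15+13+16+11+8+5 = 68
Elm - Upland - Hollow - Quarry - Fern - Alder - Elm: 15+13+3+15+11+13 = 70
Elm - Upland - Hollow - Quarry - Alder - Fern - Elm: 15+13+3+8+11+20 = 70
Elm - Upland - Hollow - Alder - Fern - Quarry - Elm: 15+13+5+11+15+5 = 64
Elm - Upland - Hollow - Alder - Quarry - Fern - Elm: 15+13+5+8+15+20 = 76
Elm - Upland - Quarry - Fern - Hollow - Alder - Elm: 15+10+15+16+5+13 = 74
Elm - Upland - Quarry - Fern - Alder - Hollow - Elm: 15+10+15+11+5+8 = 64
… (46 more)
The minimum is 61.
One optimal route: Elm → Upland → Fern → Alder → Hollow → Quarry → Elm (or its reverse).

Minimum total distance: 61 km.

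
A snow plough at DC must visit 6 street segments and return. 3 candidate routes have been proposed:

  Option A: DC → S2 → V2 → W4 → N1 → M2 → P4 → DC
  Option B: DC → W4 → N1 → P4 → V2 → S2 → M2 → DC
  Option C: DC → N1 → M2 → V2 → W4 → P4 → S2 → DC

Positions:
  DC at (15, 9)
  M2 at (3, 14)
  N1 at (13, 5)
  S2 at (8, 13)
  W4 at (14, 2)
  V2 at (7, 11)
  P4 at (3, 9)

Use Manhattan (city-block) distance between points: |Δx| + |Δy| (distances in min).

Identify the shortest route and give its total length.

Shortest is Option B, total 58 min.

Option A: 11 + 3 + 16 + 4 + 19 + 5 + 12 = 70
Option B: 8 + 4 + 14 + 6 + 3 + 6 + 17 = 58
Option C: 6 + 19 + 7 + 16 + 18 + 9 + 11 = 86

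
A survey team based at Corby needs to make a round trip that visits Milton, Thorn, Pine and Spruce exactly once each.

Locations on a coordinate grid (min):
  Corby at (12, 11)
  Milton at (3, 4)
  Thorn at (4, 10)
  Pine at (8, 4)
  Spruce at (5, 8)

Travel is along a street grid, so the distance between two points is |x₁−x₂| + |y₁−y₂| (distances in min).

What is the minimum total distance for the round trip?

Shortest round trip = 34 min.

With 4 stops there are 4!/2 = 12 distinct round trips (a route and its reverse cost the same).
Corby → Milton → Thorn → Pine → Spruce → Corby: 16+7+10+7+10 = 50
Corby → Milton → Thorn → Spruce → Pine → Corby: 16+7+3+7+11 = 44
Corby → Milton → Pine → Thorn → Spruce → Corby: 16+5+10+3+10 = 44
Corby → Milton → Pine → Spruce → Thorn → Corby: 16+5+7+3+9 = 40
Corby → Milton → Spruce → Thorn → Pine → Corby: 16+6+3+10+11 = 46
Corby → Milton → Spruce → Pine → Thorn → Corby: 16+6+7+10+9 = 48
Corby → Thorn → Milton → Pine → Spruce → Corby: 9+7+5+7+10 = 38
Corby → Thorn → Milton → Spruce → Pine → Corby: 9+7+6+7+11 = 40
Corby → Thorn → Pine → Milton → Spruce → Corby: 9+10+5+6+10 = 40
Corby → Thorn → Spruce → Milton → Pine → Corby: 9+3+6+5+11 = 34
Corby → Pine → Milton → Thorn → Spruce → Corby: 11+5+7+3+10 = 36
Corby → Pine → Thorn → Milton → Spruce → Corby: 11+10+7+6+10 = 44
The minimum is 34.
One optimal route: Corby → Thorn → Spruce → Milton → Pine → Corby (or its reverse).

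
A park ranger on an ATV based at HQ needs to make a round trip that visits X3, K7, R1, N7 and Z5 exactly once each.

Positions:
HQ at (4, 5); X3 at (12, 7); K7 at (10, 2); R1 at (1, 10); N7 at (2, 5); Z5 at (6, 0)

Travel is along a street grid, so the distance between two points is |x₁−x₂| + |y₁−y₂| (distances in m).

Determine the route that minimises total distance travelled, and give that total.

There are 60 distinct closed tours to check (reversals are equivalent).
HQ - X3 - K7 - R1 - N7 - Z5 - HQ: 10+7+17+6+9+7 = 56
HQ - X3 - K7 - R1 - Z5 - N7 - HQ: 10+7+17+15+9+2 = 60
HQ - X3 - K7 - N7 - R1 - Z5 - HQ: 10+7+11+6+15+7 = 56
HQ - X3 - K7 - N7 - Z5 - R1 - HQ: 10+7+11+9+15+8 = 60
HQ - X3 - K7 - Z5 - R1 - N7 - HQ: 10+7+6+15+6+2 = 46
HQ - X3 - K7 - Z5 - N7 - R1 - HQ: 10+7+6+9+6+8 = 46
HQ - X3 - R1 - K7 - N7 - Z5 - HQ: 10+14+17+11+9+7 = 68
HQ - X3 - R1 - K7 - Z5 - N7 - HQ: 10+14+17+6+9+2 = 58
HQ - X3 - R1 - N7 - K7 - Z5 - HQ: 10+14+6+11+6+7 = 54
HQ - X3 - R1 - N7 - Z5 - K7 - HQ: 10+14+6+9+6+9 = 54
HQ - X3 - R1 - Z5 - K7 - N7 - HQ: 10+14+15+6+11+2 = 58
HQ - X3 - R1 - Z5 - N7 - K7 - HQ: 10+14+15+9+11+9 = 68
HQ - X3 - N7 - K7 - R1 - Z5 - HQ: 10+12+11+17+15+7 = 72
HQ - X3 - N7 - K7 - Z5 - R1 - HQ: 10+12+11+6+15+8 = 62
… (46 more)
HQ - N7 - R1 - X3 - K7 - Z5 - HQ: 2+6+14+7+6+7 = 42  ← best
The minimum is 42.
One optimal route: HQ → N7 → R1 → X3 → K7 → Z5 → HQ (or its reverse).

Shortest round trip = 42 m.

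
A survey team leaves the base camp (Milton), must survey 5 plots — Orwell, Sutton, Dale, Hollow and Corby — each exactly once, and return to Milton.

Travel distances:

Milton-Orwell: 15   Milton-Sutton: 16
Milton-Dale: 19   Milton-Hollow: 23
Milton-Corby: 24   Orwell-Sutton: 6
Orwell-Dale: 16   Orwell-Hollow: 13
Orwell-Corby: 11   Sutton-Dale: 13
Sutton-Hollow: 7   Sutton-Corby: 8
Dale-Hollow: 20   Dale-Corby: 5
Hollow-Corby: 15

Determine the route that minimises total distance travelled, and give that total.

With 5 stops there are 5!/2 = 60 distinct round trips (a route and its reverse cost the same).
Milton → Orwell → Sutton → Dale → Hollow → Corby → Milton: 15+6+13+20+15+24 = 93
Milton → Orwell → Sutton → Dale → Corby → Hollow → Milton: 15+6+13+5+15+23 = 77
Milton → Orwell → Sutton → Hollow → Dale → Corby → Milton: 15+6+7+20+5+24 = 77
Milton → Orwell → Sutton → Hollow → Corby → Dale → Milton: 15+6+7+15+5+19 = 67
Milton → Orwell → Sutton → Corby → Dale → Hollow → Milton: 15+6+8+5+20+23 = 77
Milton → Orwell → Sutton → Corby → Hollow → Dale → Milton: 15+6+8+15+20+19 = 83
Milton → Orwell → Dale → Sutton → Hollow → Corby → Milton: 15+16+13+7+15+24 = 90
Milton → Orwell → Dale → Sutton → Corby → Hollow → Milton: 15+16+13+8+15+23 = 90
Milton → Orwell → Dale → Hollow → Sutton → Corby → Milton: 15+16+20+7+8+24 = 90
Milton → Orwell → Dale → Hollow → Corby → Sutton → Milton: 15+16+20+15+8+16 = 90
Milton → Orwell → Dale → Corby → Sutton → Hollow → Milton: 15+16+5+8+7+23 = 74
Milton → Orwell → Dale → Corby → Hollow → Sutton → Milton: 15+16+5+15+7+16 = 74
Milton → Orwell → Hollow → Sutton → Dale → Corby → Milton: 15+13+7+13+5+24 = 77
Milton → Orwell → Hollow → Sutton → Corby → Dale → Milton: 15+13+7+8+5+19 = 67
… (46 more)
The minimum is 67.
One optimal route: Milton → Orwell → Sutton → Hollow → Corby → Dale → Milton (or its reverse).

67 — the shortest possible round trip.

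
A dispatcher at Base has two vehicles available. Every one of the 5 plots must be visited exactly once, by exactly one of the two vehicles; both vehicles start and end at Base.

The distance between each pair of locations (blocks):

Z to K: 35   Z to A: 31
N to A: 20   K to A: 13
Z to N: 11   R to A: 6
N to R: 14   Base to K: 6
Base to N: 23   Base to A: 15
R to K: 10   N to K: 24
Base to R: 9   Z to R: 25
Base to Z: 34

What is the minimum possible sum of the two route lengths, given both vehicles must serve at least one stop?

92 blocks — the smallest possible combined total.

Try each way of splitting the stops between the two vehicles (each non-empty) and, for each split, find the best tour for each vehicle:
  {Z} + {N, R, K, A}: 68 + 62 = 130
  {N} + {Z, R, K, A}: 46 + 84 = 130
  {Z, N} + {R, K, A}: 68 + 34 = 102
  {R} + {Z, N, K, A}: 18 + 84 = 102
  {Z, R} + {N, K, A}: 68 + 62 = 130
  {N, R} + {Z, K, A}: 46 + 84 = 130
  … (15 splits in total)
  {K} + {Z, N, R, A}: 12 + 80 = 92  ← best
Best: vehicle 1 Base → K → Base = 12; vehicle 2 Base → Z → N → R → A → Base = 80; combined 92.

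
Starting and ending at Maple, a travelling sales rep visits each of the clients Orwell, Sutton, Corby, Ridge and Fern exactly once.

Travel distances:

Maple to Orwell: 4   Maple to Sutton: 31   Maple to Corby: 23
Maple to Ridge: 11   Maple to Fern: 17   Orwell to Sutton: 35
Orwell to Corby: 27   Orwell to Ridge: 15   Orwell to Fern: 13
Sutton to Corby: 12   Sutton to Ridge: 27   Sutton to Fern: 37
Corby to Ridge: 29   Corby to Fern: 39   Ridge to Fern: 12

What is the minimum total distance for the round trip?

91 — the shortest possible round trip.

Maple → Orwell → Sutton → Corby → Ridge → Fern → Maple: 4+35+12+29+12+17 = 109
Maple → Orwell → Sutton → Corby → Fern → Ridge → Maple: 4+35+12+39+12+11 = 113
Maple → Orwell → Sutton → Ridge → Corby → Fern → Maple: 4+35+27+29+39+17 = 151
Maple → Orwell → Sutton → Ridge → Fern → Corby → Maple: 4+35+27+12+39+23 = 140
Maple → Orwell → Sutton → Fern → Corby → Ridge → Maple: 4+35+37+39+29+11 = 155
Maple → Orwell → Sutton → Fern → Ridge → Corby → Maple: 4+35+37+12+29+23 = 140
Maple → Orwell → Corby → Sutton → Ridge → Fern → Maple: 4+27+12+27+12+17 = 99
Maple → Orwell → Corby → Sutton → Fern → Ridge → Maple: 4+27+12+37+12+11 = 103
Maple → Orwell → Corby → Ridge → Sutton → Fern → Maple: 4+27+29+27+37+17 = 141
Maple → Orwell → Corby → Ridge → Fern → Sutton → Maple: 4+27+29+12+37+31 = 140
Maple → Orwell → Corby → Fern → Sutton → Ridge → Maple: 4+27+39+37+27+11 = 145
Maple → Orwell → Corby → Fern → Ridge → Sutton → Maple: 4+27+39+12+27+31 = 140
Maple → Orwell → Ridge → Sutton → Corby → Fern → Maple: 4+15+27+12+39+17 = 114
Maple → Orwell → Ridge → Sutton → Fern → Corby → Maple: 4+15+27+37+39+23 = 145
… (46 more)
Maple → Orwell → Fern → Ridge → Sutton → Corby → Maple: 4+13+12+27+12+23 = 91  ← best
The minimum is 91.
One optimal route: Maple → Orwell → Fern → Ridge → Sutton → Corby → Maple (or its reverse).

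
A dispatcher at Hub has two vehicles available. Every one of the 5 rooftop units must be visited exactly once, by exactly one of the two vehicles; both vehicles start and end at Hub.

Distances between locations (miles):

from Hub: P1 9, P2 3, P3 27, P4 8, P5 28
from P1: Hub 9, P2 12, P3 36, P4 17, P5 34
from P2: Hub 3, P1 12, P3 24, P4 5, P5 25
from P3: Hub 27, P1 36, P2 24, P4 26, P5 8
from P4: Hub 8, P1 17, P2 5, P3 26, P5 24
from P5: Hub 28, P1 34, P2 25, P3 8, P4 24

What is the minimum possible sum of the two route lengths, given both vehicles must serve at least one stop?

Minimum combined distance: 85 miles.

Check every non-empty split of the stops between the two vehicles; for each half take its own optimal tour:
  {P1} + {P2, P3, P4, P5}: 18 + 67 = 85
  {P2} + {P1, P3, P4, P5}: 6 + 85 = 91
  {P1, P2} + {P3, P4, P5}: 24 + 67 = 91
  {P3} + {P1, P2, P4, P5}: 54 + 75 = 129
  {P1, P3} + {P2, P4, P5}: 72 + 60 = 132
  {P2, P3} + {P1, P4, P5}: 54 + 75 = 129
  … (15 splits in total)
Best: vehicle 1 Hub → P1 → Hub = 18; vehicle 2 Hub → P2 → P3 → P5 → P4 → Hub = 67; combined 85.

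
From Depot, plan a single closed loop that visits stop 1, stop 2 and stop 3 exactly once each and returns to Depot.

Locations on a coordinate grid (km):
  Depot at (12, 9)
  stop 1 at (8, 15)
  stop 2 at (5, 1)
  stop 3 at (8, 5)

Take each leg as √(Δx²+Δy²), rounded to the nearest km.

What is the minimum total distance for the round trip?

There are 3 distinct closed tours to check (reversals are equivalent).
Depot-stop 1-stop 2-stop 3-Depot: 7+14+5+6 = 32
Depot-stop 1-stop 3-stop 2-Depot: 7+10+5+11 = 33
Depot-stop 2-stop 1-stop 3-Depot: 11+14+10+6 = 41
The minimum is 32.
One optimal route: Depot → stop 1 → stop 2 → stop 3 → Depot (or its reverse).

32 km — the shortest possible round trip.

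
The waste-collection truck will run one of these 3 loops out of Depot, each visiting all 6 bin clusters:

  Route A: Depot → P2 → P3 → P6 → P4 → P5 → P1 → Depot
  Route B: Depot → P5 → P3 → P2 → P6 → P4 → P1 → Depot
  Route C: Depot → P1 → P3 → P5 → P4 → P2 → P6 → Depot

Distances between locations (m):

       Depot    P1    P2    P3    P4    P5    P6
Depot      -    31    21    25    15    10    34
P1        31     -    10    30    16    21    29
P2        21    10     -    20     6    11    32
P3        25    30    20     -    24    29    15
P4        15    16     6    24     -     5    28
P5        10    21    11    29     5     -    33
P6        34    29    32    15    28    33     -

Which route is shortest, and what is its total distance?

Route A: 21 + 20 + 15 + 28 + 5 + 21 + 31 = 141
Route B: 10 + 29 + 20 + 32 + 28 + 16 + 31 = 166
Route C: 31 + 30 + 29 + 5 + 6 + 32 + 34 = 167

Shortest is Route A, total 141 m.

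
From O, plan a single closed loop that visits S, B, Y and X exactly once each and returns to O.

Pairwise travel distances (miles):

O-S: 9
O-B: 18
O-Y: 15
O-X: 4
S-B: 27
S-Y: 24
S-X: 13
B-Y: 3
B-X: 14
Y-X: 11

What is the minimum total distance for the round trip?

54 miles — the shortest possible round trip.

There are 12 distinct closed tours to check (reversals are equivalent).
O - S - B - Y - X - O: 9+27+3+11+4 = 54
O - S - B - X - Y - O: 9+27+14+11+15 = 76
O - S - Y - B - X - O: 9+24+3+14+4 = 54
O - S - Y - X - B - O: 9+24+11+14+18 = 76
O - S - X - B - Y - O: 9+13+14+3+15 = 54
O - S - X - Y - B - O: 9+13+11+3+18 = 54
O - B - S - Y - X - O: 18+27+24+11+4 = 84
O - B - S - X - Y - O: 18+27+13+11+15 = 84
O - B - Y - S - X - O: 18+3+24+13+4 = 62
O - B - X - S - Y - O: 18+14+13+24+15 = 84
O - Y - S - B - X - O: 15+24+27+14+4 = 84
O - Y - B - S - X - O: 15+3+27+13+4 = 62
The minimum is 54.
One optimal route: O → S → B → Y → X → O (or its reverse).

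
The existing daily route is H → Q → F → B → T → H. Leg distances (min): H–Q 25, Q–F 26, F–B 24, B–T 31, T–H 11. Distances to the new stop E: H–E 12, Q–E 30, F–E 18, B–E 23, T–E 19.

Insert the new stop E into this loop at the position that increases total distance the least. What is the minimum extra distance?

Insertion cost between consecutive stops i–j is d(i,E) + d(E,j) − d(i,j):
  between H and Q: 12 + 30 − 25 = 17
  between Q and F: 30 + 18 − 26 = 22
  between F and B: 18 + 23 − 24 = 17
  between B and T: 23 + 19 − 31 = 11
  between T and H: 19 + 12 − 11 = 20
Cheapest insertion is between B and T, adding 11.
New total = 117 + 11 = 128.

Adding 11 min by placing E on the B–T leg.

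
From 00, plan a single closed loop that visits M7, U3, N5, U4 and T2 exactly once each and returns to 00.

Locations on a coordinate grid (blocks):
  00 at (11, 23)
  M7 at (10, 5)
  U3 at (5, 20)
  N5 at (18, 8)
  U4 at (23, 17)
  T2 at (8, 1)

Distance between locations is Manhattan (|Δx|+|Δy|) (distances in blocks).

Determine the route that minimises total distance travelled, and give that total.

00→M7→U3→N5→U4→T2→00: 19+20+25+14+31+25 = 134
00→M7→U3→N5→T2→U4→00: 19+20+25+17+31+18 = 130
00→M7→U3→U4→N5→T2→00: 19+20+21+14+17+25 = 116
00→M7→U3→U4→T2→N5→00: 19+20+21+31+17+22 = 130
00→M7→U3→T2→N5→U4→00: 19+20+22+17+14+18 = 110
00→M7→U3→T2→U4→N5→00: 19+20+22+31+14+22 = 128
00→M7→N5→U3→U4→T2→00: 19+11+25+21+31+25 = 132
00→M7→N5→U3→T2→U4→00: 19+11+25+22+31+18 = 126
00→M7→N5→U4→U3→T2→00: 19+11+14+21+22+25 = 112
00→M7→N5→U4→T2→U3→00: 19+11+14+31+22+9 = 106
00→M7→N5→T2→U3→U4→00: 19+11+17+22+21+18 = 108
00→M7→N5→T2→U4→U3→00: 19+11+17+31+21+9 = 108
00→M7→U4→U3→N5→T2→00: 19+25+21+25+17+25 = 132
00→M7→U4→U3→T2→N5→00: 19+25+21+22+17+22 = 126
… (46 more)
00→U3→T2→M7→N5→U4→00: 9+22+6+11+14+18 = 80  ← best
The minimum is 80.
One optimal route: 00 → U3 → T2 → M7 → N5 → U4 → 00 (or its reverse).

80 blocks — the shortest possible round trip.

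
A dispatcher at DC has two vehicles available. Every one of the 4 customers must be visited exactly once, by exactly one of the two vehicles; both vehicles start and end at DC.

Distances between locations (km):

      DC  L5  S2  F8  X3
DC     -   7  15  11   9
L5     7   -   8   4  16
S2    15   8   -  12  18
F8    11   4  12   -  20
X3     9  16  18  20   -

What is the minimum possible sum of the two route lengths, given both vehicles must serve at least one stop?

Minimum combined distance: 56 km.

Check every non-empty split of the stops between the two vehicles; for each half take its own optimal tour:
  {L5} + {S2, F8, X3}: 14 + 50 = 64
  {S2} + {L5, F8, X3}: 30 + 40 = 70
  {L5, S2} + {F8, X3}: 30 + 40 = 70
  {F8} + {L5, S2, X3}: 22 + 42 = 64
  {L5, F8} + {S2, X3}: 22 + 42 = 64
  {S2, F8} + {L5, X3}: 38 + 32 = 70
  … (7 splits in total)
  {L5, S2, F8} + {X3}: 38 + 18 = 56  ← best
Best: vehicle 1 DC → L5 → S2 → F8 → DC = 38; vehicle 2 DC → X3 → DC = 18; combined 56.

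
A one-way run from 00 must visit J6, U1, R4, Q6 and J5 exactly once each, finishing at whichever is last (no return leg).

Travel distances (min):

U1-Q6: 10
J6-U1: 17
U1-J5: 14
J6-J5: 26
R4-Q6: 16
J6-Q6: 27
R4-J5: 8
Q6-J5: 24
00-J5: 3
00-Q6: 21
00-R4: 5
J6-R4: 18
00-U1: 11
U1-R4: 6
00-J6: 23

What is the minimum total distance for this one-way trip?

54 min — the minimum one-way total.

There are 5! = 120 possible orderings.
00 → J6 → U1 → R4 → Q6 → J5: 23+17+6+16+24 = 86
00 → J6 → U1 → R4 → J5 → Q6: 23+17+6+8+24 = 78
00 → J6 → U1 → Q6 → R4 → J5: 23+17+10+16+8 = 74
00 → J6 → U1 → Q6 → J5 → R4: 23+17+10+24+8 = 82
00 → J6 → U1 → J5 → R4 → Q6: 23+17+14+8+16 = 78
00 → J6 → U1 → J5 → Q6 → R4: 23+17+14+24+16 = 94
00 → J6 → R4 → U1 → Q6 → J5: 23+18+6+10+24 = 81
00 → J6 → R4 → U1 → J5 → Q6: 23+18+6+14+24 = 85
00 → J6 → R4 → Q6 → U1 → J5: 23+18+16+10+14 = 81
00 → J6 → R4 → Q6 → J5 → U1: 23+18+16+24+14 = 95
00 → J6 → R4 → J5 → U1 → Q6: 23+18+8+14+10 = 73
00 → J6 → R4 → J5 → Q6 → U1: 23+18+8+24+10 = 83
00 → J6 → Q6 → U1 → R4 → J5: 23+27+10+6+8 = 74
00 → J6 → Q6 → U1 → J5 → R4: 23+27+10+14+8 = 82
… (106 more)
00 → J5 → R4 → U1 → Q6 → J6: 3+8+6+10+27 = 54  ← best
The minimum is 54.
One shortest path: 00 → J5 → R4 → U1 → Q6 → J6.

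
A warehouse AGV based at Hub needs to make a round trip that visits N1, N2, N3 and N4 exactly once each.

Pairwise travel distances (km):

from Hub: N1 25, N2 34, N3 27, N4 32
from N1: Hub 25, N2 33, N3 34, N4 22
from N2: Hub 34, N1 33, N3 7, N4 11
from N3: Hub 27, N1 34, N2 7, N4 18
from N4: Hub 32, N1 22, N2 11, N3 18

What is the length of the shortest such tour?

92 km — the shortest possible round trip.

With 4 stops there are 4!/2 = 12 distinct round trips (a route and its reverse cost the same).
Hub→N1→N2→N3→N4→Hub: 25+33+7+18+32 = 115
Hub→N1→N2→N4→N3→Hub: 25+33+11+18+27 = 114
Hub→N1→N3→N2→N4→Hub: 25+34+7+11+32 = 109
Hub→N1→N3→N4→N2→Hub: 25+34+18+11+34 = 122
Hub→N1→N4→N2→N3→Hub: 25+22+11+7+27 = 92
Hub→N1→N4→N3→N2→Hub: 25+22+18+7+34 = 106
Hub→N2→N1→N3→N4→Hub: 34+33+34+18+32 = 151
Hub→N2→N1→N4→N3→Hub: 34+33+22+18+27 = 134
Hub→N2→N3→N1→N4→Hub: 34+7+34+22+32 = 129
Hub→N2→N4→N1→N3→Hub: 34+11+22+34+27 = 128
Hub→N3→N1→N2→N4→Hub: 27+34+33+11+32 = 137
Hub→N3→N2→N1→N4→Hub: 27+7+33+22+32 = 121
The minimum is 92.
One optimal route: Hub → N1 → N4 → N2 → N3 → Hub (or its reverse).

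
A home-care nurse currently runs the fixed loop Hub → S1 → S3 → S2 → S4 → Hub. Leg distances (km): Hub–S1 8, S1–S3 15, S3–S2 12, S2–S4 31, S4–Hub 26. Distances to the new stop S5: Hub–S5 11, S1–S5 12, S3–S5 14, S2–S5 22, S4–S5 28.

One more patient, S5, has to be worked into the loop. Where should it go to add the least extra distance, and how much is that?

+11 km — insert S5 between S1 and S3.

Insertion cost between consecutive stops i–j is d(i,S5) + d(S5,j) − d(i,j):
  between Hub and S1: 11 + 12 − 8 = 15
  between S1 and S3: 12 + 14 − 15 = 11
  between S3 and S2: 14 + 22 − 12 = 24
  between S2 and S4: 22 + 28 − 31 = 19
  between S4 and Hub: 28 + 11 − 26 = 13
Cheapest insertion is between S1 and S3, adding 11.
New total = 92 + 11 = 103.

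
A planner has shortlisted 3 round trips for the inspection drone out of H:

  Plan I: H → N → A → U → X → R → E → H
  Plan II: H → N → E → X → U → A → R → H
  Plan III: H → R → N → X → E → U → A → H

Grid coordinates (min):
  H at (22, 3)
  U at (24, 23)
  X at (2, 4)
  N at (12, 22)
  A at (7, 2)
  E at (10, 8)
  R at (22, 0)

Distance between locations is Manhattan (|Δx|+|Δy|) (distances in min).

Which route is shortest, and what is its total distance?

Plan I: 29 + 25 + 38 + 41 + 24 + 20 + 17 = 194
Plan II: 29 + 16 + 12 + 41 + 38 + 17 + 3 = 156
Plan III: 3 + 32 + 28 + 12 + 29 + 38 + 16 = 158

156 min — Plan II is the shortest.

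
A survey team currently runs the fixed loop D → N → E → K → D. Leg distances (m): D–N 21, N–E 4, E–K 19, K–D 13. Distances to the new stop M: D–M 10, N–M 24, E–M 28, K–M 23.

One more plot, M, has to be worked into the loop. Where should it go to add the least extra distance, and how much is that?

Insertion cost between consecutive stops i–j is d(i,M) + d(M,j) − d(i,j):
  between D and N: 10 + 24 − 21 = 13
  between N and E: 24 + 28 − 4 = 48
  between E and K: 28 + 23 − 19 = 32
  between K and D: 23 + 10 − 13 = 20
Cheapest insertion is between D and N, adding 13.
New total = 57 + 13 = 70.

+13 m — insert M between D and N.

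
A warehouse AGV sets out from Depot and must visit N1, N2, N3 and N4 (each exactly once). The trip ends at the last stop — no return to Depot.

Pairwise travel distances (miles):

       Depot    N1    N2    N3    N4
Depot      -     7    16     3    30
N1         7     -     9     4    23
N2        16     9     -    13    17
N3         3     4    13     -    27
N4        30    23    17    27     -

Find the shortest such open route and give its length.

There are 4! = 24 possible orderings.
Depot→N1→N2→N3→N4: 7+9+13+27 = 56
Depot→N1→N2→N4→N3: 7+9+17+27 = 60
Depot→N1→N3→N2→N4: 7+4+13+17 = 41
Depot→N1→N3→N4→N2: 7+4+27+17 = 55
Depot→N1→N4→N2→N3: 7+23+17+13 = 60
Depot→N1→N4→N3→N2: 7+23+27+13 = 70
Depot→N2→N1→N3→N4: 16+9+4+27 = 56
Depot→N2→N1→N4→N3: 16+9+23+27 = 75
Depot→N2→N3→N1→N4: 16+13+4+23 = 56
Depot→N2→N3→N4→N1: 16+13+27+23 = 79
Depot→N2→N4→N1→N3: 16+17+23+4 = 60
Depot→N2→N4→N3→N1: 16+17+27+4 = 64
Depot→N3→N1→N2→N4: 3+4+9+17 = 33
Depot→N3→N1→N4→N2: 3+4+23+17 = 47
… (10 more)
The minimum is 33.
One shortest path: Depot → N3 → N1 → N2 → N4.

Minimum one-way distance = 33 miles.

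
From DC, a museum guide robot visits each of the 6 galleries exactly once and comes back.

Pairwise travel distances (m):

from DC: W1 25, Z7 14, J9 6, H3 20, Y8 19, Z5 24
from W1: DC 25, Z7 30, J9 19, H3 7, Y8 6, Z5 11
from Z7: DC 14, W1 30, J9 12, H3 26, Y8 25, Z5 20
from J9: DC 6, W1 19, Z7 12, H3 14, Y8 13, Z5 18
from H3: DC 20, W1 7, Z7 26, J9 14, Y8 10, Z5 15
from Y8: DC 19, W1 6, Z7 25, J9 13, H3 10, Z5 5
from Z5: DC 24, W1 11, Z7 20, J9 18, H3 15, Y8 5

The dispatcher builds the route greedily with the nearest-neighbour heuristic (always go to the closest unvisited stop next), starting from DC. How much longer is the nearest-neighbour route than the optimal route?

Excess over optimum: 4 m.

DC: J9=6, Z7=14, Y8=19, H3=20, Z5=24, W1=25 ⇒ J9
J9: Z7=12, Y8=13, H3=14, Z5=18, W1=19 ⇒ Z7
Z7: Z5=20, Y8=25, H3=26, W1=30 ⇒ Z5
Z5: Y8=5, W1=11, H3=15 ⇒ Y8
Y8: W1=6, H3=10 ⇒ W1
W1: H3=7 ⇒ H3
NN route DC → J9 → Z7 → Z5 → Y8 → W1 → H3 → DC costs 76.
Optimal: DC → Z7 → Z5 → Y8 → W1 → H3 → J9 → DC costs 72 (by enumerating all 360 distinct tours).
Excess = 76 − 72 = 4.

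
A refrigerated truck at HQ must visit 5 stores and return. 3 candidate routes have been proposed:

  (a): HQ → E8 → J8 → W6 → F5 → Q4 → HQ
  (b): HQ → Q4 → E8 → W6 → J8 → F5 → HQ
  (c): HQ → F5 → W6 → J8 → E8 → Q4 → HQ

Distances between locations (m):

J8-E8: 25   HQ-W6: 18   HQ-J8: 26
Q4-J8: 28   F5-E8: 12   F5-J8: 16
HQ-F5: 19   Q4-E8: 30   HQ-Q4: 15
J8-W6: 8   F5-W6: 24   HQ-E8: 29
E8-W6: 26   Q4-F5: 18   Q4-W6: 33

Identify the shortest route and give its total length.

114 m — (b) is the shortest.

(a): 29 + 25 + 8 + 24 + 18 + 15 = 119
(b): 15 + 30 + 26 + 8 + 16 + 19 = 114
(c): 19 + 24 + 8 + 25 + 30 + 15 = 121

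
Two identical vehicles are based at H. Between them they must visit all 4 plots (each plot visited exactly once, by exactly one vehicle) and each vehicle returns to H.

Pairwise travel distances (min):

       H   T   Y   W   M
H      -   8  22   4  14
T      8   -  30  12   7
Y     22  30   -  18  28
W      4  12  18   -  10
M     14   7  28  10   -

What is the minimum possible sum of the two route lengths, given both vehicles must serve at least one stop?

73 min — the smallest possible combined total.

Try each way of splitting the stops between the two vehicles (each non-empty) and, for each split, find the best tour for each vehicle:
  {T} + {Y, W, M}: 16 + 64 = 80
  {Y} + {T, W, M}: 44 + 29 = 73
  {T, Y} + {W, M}: 60 + 28 = 88
  {W} + {T, Y, M}: 8 + 65 = 73
  {T, W} + {Y, M}: 24 + 64 = 88
  {Y, W} + {T, M}: 44 + 29 = 73
  … (7 splits in total)
Best: vehicle 1 H → Y → H = 44; vehicle 2 H → T → M → W → H = 29; combined 73.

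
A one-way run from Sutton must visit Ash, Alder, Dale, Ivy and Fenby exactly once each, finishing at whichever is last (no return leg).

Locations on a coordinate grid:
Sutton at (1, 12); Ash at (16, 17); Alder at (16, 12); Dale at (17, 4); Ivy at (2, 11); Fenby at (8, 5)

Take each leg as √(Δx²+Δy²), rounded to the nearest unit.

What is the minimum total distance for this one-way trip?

There are 5! = 120 possible orderings.
Sutton - Ash - Alder - Dale - Ivy - Fenby: 16+5+8+17+8 = 54
Sutton - Ash - Alder - Dale - Fenby - Ivy: 16+5+8+9+8 = 46
Sutton - Ash - Alder - Ivy - Dale - Fenby: 16+5+14+17+9 = 61
Sutton - Ash - Alder - Ivy - Fenby - Dale: 16+5+14+8+9 = 52
Sutton - Ash - Alder - Fenby - Dale - Ivy: 16+5+11+9+17 = 58
Sutton - Ash - Alder - Fenby - Ivy - Dale: 16+5+11+8+17 = 57
Sutton - Ash - Dale - Alder - Ivy - Fenby: 16+13+8+14+8 = 59
Sutton - Ash - Dale - Alder - Fenby - Ivy: 16+13+8+11+8 = 56
Sutton - Ash - Dale - Ivy - Alder - Fenby: 16+13+17+14+11 = 71
Sutton - Ash - Dale - Ivy - Fenby - Alder: 16+13+17+8+11 = 65
Sutton - Ash - Dale - Fenby - Alder - Ivy: 16+13+9+11+14 = 63
Sutton - Ash - Dale - Fenby - Ivy - Alder: 16+13+9+8+14 = 60
Sutton - Ash - Ivy - Alder - Dale - Fenby: 16+15+14+8+9 = 62
Sutton - Ash - Ivy - Alder - Fenby - Dale: 16+15+14+11+9 = 65
… (106 more)
Sutton - Ivy - Fenby - Dale - Alder - Ash: 1+8+9+8+5 = 31  ← best
The minimum is 31.
One shortest path: Sutton → Ivy → Fenby → Dale → Alder → Ash.

31 — the minimum one-way total.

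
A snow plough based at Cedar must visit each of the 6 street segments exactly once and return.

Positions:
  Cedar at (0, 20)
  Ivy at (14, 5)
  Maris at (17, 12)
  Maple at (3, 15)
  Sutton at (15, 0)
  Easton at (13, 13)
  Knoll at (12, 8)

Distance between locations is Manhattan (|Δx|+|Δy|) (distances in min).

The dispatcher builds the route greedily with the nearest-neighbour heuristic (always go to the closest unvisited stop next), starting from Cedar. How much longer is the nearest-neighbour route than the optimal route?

The nearest-neighbour route is 6 min longer than optimal.

From Cedar: Maple=8, Easton=20, Knoll=24, Maris=25, Ivy=29, Sutton=35 → choose Maple (8).
From Maple: Easton=12, Knoll=16, Maris=17, Ivy=21, Sutton=27 → choose Easton (12).
From Easton: Maris=5, Knoll=6, Ivy=9, Sutton=15 → choose Maris (5).
From Maris: Knoll=9, Ivy=10, Sutton=14 → choose Knoll (9).
From Knoll: Ivy=5, Sutton=11 → choose Ivy (5).
From Ivy: Sutton=6 → choose Sutton (6).
NN route Cedar → Maple → Easton → Maris → Knoll → Ivy → Sutton → Cedar costs 80.
Optimal: Cedar → Maple → Easton → Maris → Sutton → Ivy → Knoll → Cedar costs 74 (by enumerating all 360 distinct tours).
Excess = 80 − 74 = 6.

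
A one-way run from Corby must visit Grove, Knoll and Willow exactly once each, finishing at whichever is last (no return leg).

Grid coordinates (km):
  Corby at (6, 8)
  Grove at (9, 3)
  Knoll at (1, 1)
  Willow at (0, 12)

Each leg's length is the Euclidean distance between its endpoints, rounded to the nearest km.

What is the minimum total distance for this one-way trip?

Shortest open route: 25 km.

There are 3! = 6 possible orderings.
Corby → Grove → Knoll → Willow: 6+8+11 = 25
Corby → Grove → Willow → Knoll: 6+13+11 = 30
Corby → Knoll → Grove → Willow: 9+8+13 = 30
Corby → Knoll → Willow → Grove: 9+11+13 = 33
Corby → Willow → Grove → Knoll: 7+13+8 = 28
Corby → Willow → Knoll → Grove: 7+11+8 = 26
The minimum is 25.
One shortest path: Corby → Grove → Knoll → Willow.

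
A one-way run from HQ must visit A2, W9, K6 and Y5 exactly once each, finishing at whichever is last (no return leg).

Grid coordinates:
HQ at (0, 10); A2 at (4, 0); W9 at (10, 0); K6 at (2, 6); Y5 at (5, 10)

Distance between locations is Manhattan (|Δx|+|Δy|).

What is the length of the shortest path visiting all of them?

Minimum one-way distance = 26.

There are 4! = 24 possible orderings.
HQ → A2 → W9 → K6 → Y5: 14+6+14+7 = 41
HQ → A2 → W9 → Y5 → K6: 14+6+15+7 = 42
HQ → A2 → K6 → W9 → Y5: 14+8+14+15 = 51
HQ → A2 → K6 → Y5 → W9: 14+8+7+15 = 44
HQ → A2 → Y5 → W9 → K6: 14+11+15+14 = 54
HQ → A2 → Y5 → K6 → W9: 14+11+7+14 = 46
HQ → W9 → A2 → K6 → Y5: 20+6+8+7 = 41
HQ → W9 → A2 → Y5 → K6: 20+6+11+7 = 44
HQ → W9 → K6 → A2 → Y5: 20+14+8+11 = 53
HQ → W9 → K6 → Y5 → A2: 20+14+7+11 = 52
HQ → W9 → Y5 → A2 → K6: 20+15+11+8 = 54
HQ → W9 → Y5 → K6 → A2: 20+15+7+8 = 50
HQ → K6 → A2 → W9 → Y5: 6+8+6+15 = 35
HQ → K6 → A2 → Y5 → W9: 6+8+11+15 = 40
… (10 more)
HQ → Y5 → K6 → A2 → W9: 5+7+8+6 = 26  ← best
The minimum is 26.
One shortest path: HQ → Y5 → K6 → A2 → W9.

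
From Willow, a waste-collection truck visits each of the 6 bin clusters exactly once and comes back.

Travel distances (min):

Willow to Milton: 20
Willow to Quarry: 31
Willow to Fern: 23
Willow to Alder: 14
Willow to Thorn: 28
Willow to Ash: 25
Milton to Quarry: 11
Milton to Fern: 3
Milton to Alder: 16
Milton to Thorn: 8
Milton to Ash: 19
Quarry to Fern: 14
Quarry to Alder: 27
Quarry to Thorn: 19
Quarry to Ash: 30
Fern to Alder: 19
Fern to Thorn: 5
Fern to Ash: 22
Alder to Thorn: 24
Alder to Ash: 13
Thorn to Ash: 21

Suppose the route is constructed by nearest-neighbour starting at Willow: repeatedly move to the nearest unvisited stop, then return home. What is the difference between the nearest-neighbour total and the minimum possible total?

Willow: Alder=14, Milton=20, Fern=23, Ash=25, Thorn=28, Quarry=31 ⇒ Alder
Alder: Ash=13, Milton=16, Fern=19, Thorn=24, Quarry=27 ⇒ Ash
Ash: Milton=19, Thorn=21, Fern=22, Quarry=30 ⇒ Milton
Milton: Fern=3, Thorn=8, Quarry=11 ⇒ Fern
Fern: Thorn=5, Quarry=14 ⇒ Thorn
Thorn: Quarry=19 ⇒ Quarry
NN route Willow → Alder → Ash → Milton → Fern → Thorn → Quarry → Willow costs 104.
Optimal: Willow → Milton → Quarry → Fern → Thorn → Ash → Alder → Willow costs 98 (by enumerating all 360 distinct tours).
Excess = 104 − 98 = 6.

6 min longer than the optimal tour.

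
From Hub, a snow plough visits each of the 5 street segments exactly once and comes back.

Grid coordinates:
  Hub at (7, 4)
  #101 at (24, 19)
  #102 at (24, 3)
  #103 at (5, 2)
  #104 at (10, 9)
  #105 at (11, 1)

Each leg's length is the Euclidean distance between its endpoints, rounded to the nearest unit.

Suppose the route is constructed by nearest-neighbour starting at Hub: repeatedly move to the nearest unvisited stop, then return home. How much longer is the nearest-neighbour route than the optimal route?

Hub: #103=3, #105=5, #104=6, #102=17, #101=23 ⇒ #103
#103: #105=6, #104=9, #102=19, #101=25 ⇒ #105
#105: #104=8, #102=13, #101=22 ⇒ #104
#104: #102=15, #101=17 ⇒ #102
#102: #101=16 ⇒ #101
NN route Hub → #103 → #105 → #104 → #102 → #101 → Hub costs 71.
Optimal: Hub → #103 → #105 → #102 → #101 → #104 → Hub costs 61 (by enumerating all 60 distinct tours).
Excess = 71 − 61 = 10.

10 longer than the optimal tour.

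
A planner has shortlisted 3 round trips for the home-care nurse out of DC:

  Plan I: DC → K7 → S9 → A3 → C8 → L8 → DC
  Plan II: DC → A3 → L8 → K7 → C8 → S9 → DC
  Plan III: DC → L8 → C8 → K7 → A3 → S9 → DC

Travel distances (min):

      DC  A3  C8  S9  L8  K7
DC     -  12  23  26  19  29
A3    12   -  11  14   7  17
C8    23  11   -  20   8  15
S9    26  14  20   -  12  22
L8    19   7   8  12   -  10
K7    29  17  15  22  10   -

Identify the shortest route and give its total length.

Plan I: 29 + 22 + 14 + 11 + 8 + 19 = 103
Plan II: 12 + 7 + 10 + 15 + 20 + 26 = 90
Plan III: 19 + 8 + 15 + 17 + 14 + 26 = 99

90 min — Plan II is the shortest.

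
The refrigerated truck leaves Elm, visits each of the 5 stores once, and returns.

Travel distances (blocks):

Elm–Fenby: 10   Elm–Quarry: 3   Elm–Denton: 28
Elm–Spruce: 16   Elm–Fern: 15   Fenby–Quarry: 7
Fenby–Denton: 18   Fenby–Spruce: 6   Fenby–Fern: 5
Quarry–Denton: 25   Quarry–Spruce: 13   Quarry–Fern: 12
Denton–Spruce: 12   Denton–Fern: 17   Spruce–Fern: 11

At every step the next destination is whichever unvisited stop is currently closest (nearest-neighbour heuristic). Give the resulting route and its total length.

66 blocks along Elm → Quarry → Fenby → Fern → Spruce → Denton → Elm.

Elm → [Quarry:3 / Fenby:10 / Fern:15 / Spruce:16 / Denton:28] → Quarry (3)
Quarry → [Fenby:7 / Fern:12 / Spruce:13 / Denton:25] → Fenby (7)
Fenby → [Fern:5 / Spruce:6 / Denton:18] → Fern (5)
Fern → [Spruce:11 / Denton:17] → Spruce (11)
Spruce → [Denton:12] → Denton (12)
Return Denton→Elm: 28.
Total = 3 + 7 + 5 + 11 + 12 + 28 = 66.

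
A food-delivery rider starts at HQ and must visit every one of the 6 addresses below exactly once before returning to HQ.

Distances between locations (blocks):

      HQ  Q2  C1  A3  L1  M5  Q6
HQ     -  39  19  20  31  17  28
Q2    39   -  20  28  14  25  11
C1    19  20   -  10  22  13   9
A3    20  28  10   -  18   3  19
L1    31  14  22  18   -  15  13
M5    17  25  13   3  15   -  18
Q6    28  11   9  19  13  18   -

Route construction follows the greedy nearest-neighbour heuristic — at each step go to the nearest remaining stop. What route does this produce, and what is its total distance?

Total distance 95 blocks via the nearest-neighbour route HQ → M5 → A3 → C1 → Q6 → Q2 → L1 → HQ.

At HQ the remaining stops are M5 17, C1 19, A3 20, Q6 28, L1 31, Q2 39; go to M5.
At M5 the remaining stops are A3 3, C1 13, L1 15, Q6 18, Q2 25; go to A3.
At A3 the remaining stops are C1 10, L1 18, Q6 19, Q2 28; go to C1.
At C1 the remaining stops are Q6 9, Q2 20, L1 22; go to Q6.
At Q6 the remaining stops are Q2 11, L1 13; go to Q2.
At Q2 the remaining stops are L1 14; go to L1.
Return L1→HQ: 31.
Total = 17 + 3 + 10 + 9 + 11 + 14 + 31 = 95.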